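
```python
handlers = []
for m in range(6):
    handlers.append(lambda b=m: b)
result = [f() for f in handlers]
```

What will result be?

Step 1: Default arg b=m captures m at each iteration.
Step 2: Each lambda has its own default: 0, 1, ..., 5.
Step 3: result = [0, 1, 2, 3, 4, 5]

The answer is [0, 1, 2, 3, 4, 5].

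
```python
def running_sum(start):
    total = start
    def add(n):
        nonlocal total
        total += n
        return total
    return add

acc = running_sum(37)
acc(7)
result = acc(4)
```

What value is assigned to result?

Step 1: running_sum(37) creates closure with total = 37.
Step 2: First acc(7): total = 37 + 7 = 44.
Step 3: Second acc(4): total = 44 + 4 = 48. result = 48

The answer is 48.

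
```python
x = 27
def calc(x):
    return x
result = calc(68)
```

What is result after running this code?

Step 1: Global x = 27.
Step 2: calc(68) takes parameter x = 68, which shadows the global.
Step 3: result = 68

The answer is 68.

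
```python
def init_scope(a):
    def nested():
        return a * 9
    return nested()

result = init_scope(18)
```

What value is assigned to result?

Step 1: init_scope(18) binds parameter a = 18.
Step 2: nested() accesses a = 18 from enclosing scope.
Step 3: result = 18 * 9 = 162

The answer is 162.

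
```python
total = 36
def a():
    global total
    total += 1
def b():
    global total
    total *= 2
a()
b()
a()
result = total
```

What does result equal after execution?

Step 1: total = 36.
Step 2: a(): total = 36 + 1 = 37.
Step 3: b(): total = 37 * 2 = 74.
Step 4: a(): total = 74 + 1 = 75

The answer is 75.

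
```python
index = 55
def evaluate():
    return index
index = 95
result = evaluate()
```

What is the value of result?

Step 1: index is first set to 55, then reassigned to 95.
Step 2: evaluate() is called after the reassignment, so it looks up the current global index = 95.
Step 3: result = 95

The answer is 95.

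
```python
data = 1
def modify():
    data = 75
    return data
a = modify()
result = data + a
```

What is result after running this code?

Step 1: Global data = 1. modify() returns local data = 75.
Step 2: a = 75. Global data still = 1.
Step 3: result = 1 + 75 = 76

The answer is 76.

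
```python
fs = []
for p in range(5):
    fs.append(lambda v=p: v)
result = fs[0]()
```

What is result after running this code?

Step 1: Default argument v=p captures p's value at each iteration.
Step 2: fs[0] captured v = 0 when p was 0.
Step 3: result = 0

The answer is 0.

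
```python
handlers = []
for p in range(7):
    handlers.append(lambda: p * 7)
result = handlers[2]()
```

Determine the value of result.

Step 1: All lambdas reference the same variable p (late binding).
Step 2: After the loop, p = 6. Every lambda returns p * 7.
Step 3: handlers[2]() = 6 * 7 = 42

The answer is 42.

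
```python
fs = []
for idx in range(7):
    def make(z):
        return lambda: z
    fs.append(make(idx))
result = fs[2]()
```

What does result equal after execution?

Step 1: make(idx) creates a new scope capturing z = idx at call time.
Step 2: fs[2] = make(2), so its lambda captures z = 2.
Step 3: result = 2 (closure factory fixes late binding)

The answer is 2.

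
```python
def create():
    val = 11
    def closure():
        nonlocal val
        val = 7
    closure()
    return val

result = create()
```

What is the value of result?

Step 1: create() sets val = 11.
Step 2: closure() uses nonlocal to reassign val = 7.
Step 3: result = 7

The answer is 7.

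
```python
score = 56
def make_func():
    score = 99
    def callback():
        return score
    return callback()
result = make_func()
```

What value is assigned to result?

Step 1: score = 56 globally, but make_func() defines score = 99 locally.
Step 2: callback() looks up score. Not in local scope, so checks enclosing scope (make_func) and finds score = 99.
Step 3: result = 99

The answer is 99.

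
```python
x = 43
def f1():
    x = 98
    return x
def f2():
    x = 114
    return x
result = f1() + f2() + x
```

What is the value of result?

Step 1: Each function shadows global x with its own local.
Step 2: f1() returns 98, f2() returns 114.
Step 3: Global x = 43 is unchanged. result = 98 + 114 + 43 = 255

The answer is 255.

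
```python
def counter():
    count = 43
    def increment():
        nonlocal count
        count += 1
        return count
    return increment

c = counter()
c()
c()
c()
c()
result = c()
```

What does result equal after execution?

Step 1: counter() creates closure with count = 43.
Step 2: Each c() call increments count via nonlocal. After 5 calls: 43 + 5 = 48.
Step 3: result = 48

The answer is 48.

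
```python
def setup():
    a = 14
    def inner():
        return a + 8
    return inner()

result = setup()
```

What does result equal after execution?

Step 1: setup() defines a = 14.
Step 2: inner() reads a = 14 from enclosing scope, returns 14 + 8 = 22.
Step 3: result = 22

The answer is 22.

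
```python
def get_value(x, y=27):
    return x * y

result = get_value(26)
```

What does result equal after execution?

Step 1: get_value(26) uses default y = 27.
Step 2: Returns 26 * 27 = 702.
Step 3: result = 702

The answer is 702.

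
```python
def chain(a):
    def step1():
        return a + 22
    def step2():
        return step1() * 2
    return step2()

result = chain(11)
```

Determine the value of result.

Step 1: chain(11) captures a = 11.
Step 2: step2() calls step1() which returns 11 + 22 = 33.
Step 3: step2() returns 33 * 2 = 66

The answer is 66.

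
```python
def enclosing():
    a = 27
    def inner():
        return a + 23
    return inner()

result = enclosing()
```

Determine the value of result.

Step 1: enclosing() defines a = 27.
Step 2: inner() reads a = 27 from enclosing scope, returns 27 + 23 = 50.
Step 3: result = 50

The answer is 50.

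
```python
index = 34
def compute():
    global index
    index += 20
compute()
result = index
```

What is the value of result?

Step 1: index = 34 globally.
Step 2: compute() modifies global index: index += 20 = 54.
Step 3: result = 54

The answer is 54.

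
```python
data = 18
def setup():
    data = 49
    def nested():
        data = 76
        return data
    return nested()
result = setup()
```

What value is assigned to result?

Step 1: Three scopes define data: global (18), setup (49), nested (76).
Step 2: nested() has its own local data = 76, which shadows both enclosing and global.
Step 3: result = 76 (local wins in LEGB)

The answer is 76.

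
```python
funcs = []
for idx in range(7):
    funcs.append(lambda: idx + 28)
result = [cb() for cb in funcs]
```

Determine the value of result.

Step 1: All lambdas capture idx by reference. After the loop, idx = 6.
Step 2: Each call returns 6 + 28 = 34.
Step 3: result = [34, 34, 34, 34, 34, 34, 34]

The answer is [34, 34, 34, 34, 34, 34, 34].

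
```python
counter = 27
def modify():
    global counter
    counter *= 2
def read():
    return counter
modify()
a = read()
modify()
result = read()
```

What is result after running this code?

Step 1: counter = 27.
Step 2: First modify(): counter = 27 * 2 = 54.
Step 3: Second modify(): counter = 54 * 2 = 108.
Step 4: read() returns 108

The answer is 108.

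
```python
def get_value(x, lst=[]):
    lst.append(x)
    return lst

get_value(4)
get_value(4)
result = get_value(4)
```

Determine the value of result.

Step 1: Mutable default argument gotcha! The list [] is created once.
Step 2: Each call appends to the SAME list: [4], [4, 4], [4, 4, 4].
Step 3: result = [4, 4, 4]

The answer is [4, 4, 4].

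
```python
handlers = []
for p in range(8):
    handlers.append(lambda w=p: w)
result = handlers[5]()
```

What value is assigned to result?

Step 1: Default argument w=p captures p's value at each iteration.
Step 2: handlers[5] captured w = 5 when p was 5.
Step 3: result = 5

The answer is 5.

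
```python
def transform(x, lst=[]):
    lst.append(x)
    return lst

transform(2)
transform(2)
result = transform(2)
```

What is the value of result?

Step 1: Mutable default argument gotcha! The list [] is created once.
Step 2: Each call appends to the SAME list: [2], [2, 2], [2, 2, 2].
Step 3: result = [2, 2, 2]

The answer is [2, 2, 2].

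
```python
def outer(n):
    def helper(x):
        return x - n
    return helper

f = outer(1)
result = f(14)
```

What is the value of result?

Step 1: outer(1) creates a closure capturing n = 1.
Step 2: f(14) computes 14 - 1 = 13.
Step 3: result = 13

The answer is 13.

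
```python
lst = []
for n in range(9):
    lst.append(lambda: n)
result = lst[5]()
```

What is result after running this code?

Step 1: The loop creates 9 lambdas, all referencing the same variable n.
Step 2: After the loop, n = 8 (final value).
Step 3: lst[5]() looks up n at call time and finds 8. This is the late binding gotcha. result = 8

The answer is 8.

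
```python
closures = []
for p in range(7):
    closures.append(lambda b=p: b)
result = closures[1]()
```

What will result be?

Step 1: Default argument b=p captures p's value at each iteration.
Step 2: closures[1] captured b = 1 when p was 1.
Step 3: result = 1

The answer is 1.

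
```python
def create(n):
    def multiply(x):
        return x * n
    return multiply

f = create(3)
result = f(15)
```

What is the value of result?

Step 1: create(3) returns multiply closure with n = 3.
Step 2: f(15) computes 15 * 3 = 45.
Step 3: result = 45

The answer is 45.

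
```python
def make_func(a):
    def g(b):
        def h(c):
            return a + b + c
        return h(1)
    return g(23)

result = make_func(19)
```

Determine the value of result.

Step 1: a = 19, b = 23, c = 1 across three nested scopes.
Step 2: h() accesses all three via LEGB rule.
Step 3: result = 19 + 23 + 1 = 43

The answer is 43.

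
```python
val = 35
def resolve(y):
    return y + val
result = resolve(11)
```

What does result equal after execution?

Step 1: val = 35 is defined globally.
Step 2: resolve(11) uses parameter y = 11 and looks up val from global scope = 35.
Step 3: result = 11 + 35 = 46

The answer is 46.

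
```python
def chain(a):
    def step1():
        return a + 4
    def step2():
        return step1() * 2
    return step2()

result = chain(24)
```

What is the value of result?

Step 1: chain(24) captures a = 24.
Step 2: step2() calls step1() which returns 24 + 4 = 28.
Step 3: step2() returns 28 * 2 = 56

The answer is 56.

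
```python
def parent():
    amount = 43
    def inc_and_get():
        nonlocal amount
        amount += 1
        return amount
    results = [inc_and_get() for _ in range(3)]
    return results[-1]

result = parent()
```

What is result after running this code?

Step 1: amount = 43.
Step 2: Three calls to inc_and_get(), each adding 1.
Step 3: Last value = 43 + 1 * 3 = 46

The answer is 46.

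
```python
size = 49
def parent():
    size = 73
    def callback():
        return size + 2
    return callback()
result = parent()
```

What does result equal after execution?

Step 1: parent() shadows global size with size = 73.
Step 2: callback() finds size = 73 in enclosing scope, computes 73 + 2 = 75.
Step 3: result = 75

The answer is 75.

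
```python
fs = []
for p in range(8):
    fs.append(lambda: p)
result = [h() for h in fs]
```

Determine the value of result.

Step 1: All 8 lambdas share the same variable p.
Step 2: After the loop, p = 7.
Step 3: Each call returns 7. result = [7, 7, 7, 7, 7, 7, 7, 7]

The answer is [7, 7, 7, 7, 7, 7, 7, 7].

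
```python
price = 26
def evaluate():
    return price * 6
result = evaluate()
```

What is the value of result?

Step 1: price = 26 is defined globally.
Step 2: evaluate() looks up price from global scope = 26, then computes 26 * 6 = 156.
Step 3: result = 156

The answer is 156.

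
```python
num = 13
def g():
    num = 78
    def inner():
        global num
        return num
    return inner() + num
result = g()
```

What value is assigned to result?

Step 1: Global num = 13. g() shadows with local num = 78.
Step 2: inner() uses global keyword, so inner() returns global num = 13.
Step 3: g() returns 13 + 78 = 91

The answer is 91.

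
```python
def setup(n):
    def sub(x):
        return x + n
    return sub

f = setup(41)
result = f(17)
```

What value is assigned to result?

Step 1: setup(41) creates a closure that captures n = 41.
Step 2: f(17) calls the closure with x = 17, returning 17 + 41 = 58.
Step 3: result = 58

The answer is 58.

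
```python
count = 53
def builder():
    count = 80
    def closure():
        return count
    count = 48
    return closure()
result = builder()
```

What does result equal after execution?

Step 1: builder() sets count = 80, then later count = 48.
Step 2: closure() is called after count is reassigned to 48. Closures capture variables by reference, not by value.
Step 3: result = 48

The answer is 48.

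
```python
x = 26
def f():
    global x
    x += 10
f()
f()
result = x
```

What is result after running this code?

Step 1: x = 26.
Step 2: First f(): x = 26 + 10 = 36.
Step 3: Second f(): x = 36 + 10 = 46. result = 46

The answer is 46.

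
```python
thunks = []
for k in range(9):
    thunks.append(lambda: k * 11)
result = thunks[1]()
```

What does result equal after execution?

Step 1: All lambdas reference the same variable k (late binding).
Step 2: After the loop, k = 8. Every lambda returns k * 11.
Step 3: thunks[1]() = 8 * 11 = 88

The answer is 88.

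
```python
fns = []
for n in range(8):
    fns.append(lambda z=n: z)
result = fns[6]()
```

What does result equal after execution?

Step 1: Default argument z=n captures n's value at each iteration.
Step 2: fns[6] captured z = 6 when n was 6.
Step 3: result = 6

The answer is 6.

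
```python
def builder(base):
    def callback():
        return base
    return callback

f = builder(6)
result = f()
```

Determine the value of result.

Step 1: builder(6) creates closure capturing base = 6.
Step 2: f() returns the captured base = 6.
Step 3: result = 6

The answer is 6.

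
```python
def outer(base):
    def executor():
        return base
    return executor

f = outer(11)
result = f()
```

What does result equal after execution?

Step 1: outer(11) creates closure capturing base = 11.
Step 2: f() returns the captured base = 11.
Step 3: result = 11

The answer is 11.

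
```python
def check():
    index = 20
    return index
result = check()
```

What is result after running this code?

Step 1: check() defines index = 20 in its local scope.
Step 2: return index finds the local variable index = 20.
Step 3: result = 20

The answer is 20.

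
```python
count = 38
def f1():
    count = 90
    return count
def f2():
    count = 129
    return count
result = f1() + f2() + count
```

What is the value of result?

Step 1: Each function shadows global count with its own local.
Step 2: f1() returns 90, f2() returns 129.
Step 3: Global count = 38 is unchanged. result = 90 + 129 + 38 = 257

The answer is 257.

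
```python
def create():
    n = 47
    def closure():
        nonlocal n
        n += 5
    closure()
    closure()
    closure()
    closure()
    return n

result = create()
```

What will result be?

Step 1: n starts at 47.
Step 2: closure() is called 4 times, each adding 5.
Step 3: n = 47 + 5 * 4 = 67

The answer is 67.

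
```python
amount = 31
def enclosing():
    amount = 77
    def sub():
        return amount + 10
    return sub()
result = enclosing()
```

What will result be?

Step 1: enclosing() shadows global amount with amount = 77.
Step 2: sub() finds amount = 77 in enclosing scope, computes 77 + 10 = 87.
Step 3: result = 87

The answer is 87.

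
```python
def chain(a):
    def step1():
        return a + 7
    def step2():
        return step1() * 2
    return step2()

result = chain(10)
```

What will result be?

Step 1: chain(10) captures a = 10.
Step 2: step2() calls step1() which returns 10 + 7 = 17.
Step 3: step2() returns 17 * 2 = 34

The answer is 34.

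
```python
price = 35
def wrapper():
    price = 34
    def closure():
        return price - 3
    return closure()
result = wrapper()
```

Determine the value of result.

Step 1: wrapper() shadows global price with price = 34.
Step 2: closure() finds price = 34 in enclosing scope, computes 34 - 3 = 31.
Step 3: result = 31

The answer is 31.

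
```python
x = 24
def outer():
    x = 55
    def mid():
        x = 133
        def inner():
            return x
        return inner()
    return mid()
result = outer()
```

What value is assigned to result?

Step 1: Three levels of shadowing: global 24, outer 55, mid 133.
Step 2: inner() finds x = 133 in enclosing mid() scope.
Step 3: result = 133

The answer is 133.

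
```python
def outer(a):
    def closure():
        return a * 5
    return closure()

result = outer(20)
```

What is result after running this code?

Step 1: outer(20) binds parameter a = 20.
Step 2: closure() accesses a = 20 from enclosing scope.
Step 3: result = 20 * 5 = 100

The answer is 100.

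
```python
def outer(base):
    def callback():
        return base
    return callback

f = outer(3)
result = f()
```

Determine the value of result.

Step 1: outer(3) creates closure capturing base = 3.
Step 2: f() returns the captured base = 3.
Step 3: result = 3

The answer is 3.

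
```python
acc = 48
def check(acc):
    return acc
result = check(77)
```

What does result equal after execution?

Step 1: Global acc = 48.
Step 2: check(77) takes parameter acc = 77, which shadows the global.
Step 3: result = 77

The answer is 77.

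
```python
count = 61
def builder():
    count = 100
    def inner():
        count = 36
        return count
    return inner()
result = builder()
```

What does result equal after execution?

Step 1: Three scopes define count: global (61), builder (100), inner (36).
Step 2: inner() has its own local count = 36, which shadows both enclosing and global.
Step 3: result = 36 (local wins in LEGB)

The answer is 36.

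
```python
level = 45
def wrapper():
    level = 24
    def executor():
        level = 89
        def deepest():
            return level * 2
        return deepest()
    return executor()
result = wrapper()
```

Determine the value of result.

Step 1: deepest() looks up level through LEGB: not local, finds level = 89 in enclosing executor().
Step 2: Returns 89 * 2 = 178.
Step 3: result = 178

The answer is 178.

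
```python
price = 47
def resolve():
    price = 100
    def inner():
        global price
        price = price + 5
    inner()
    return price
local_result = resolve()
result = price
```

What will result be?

Step 1: Global price = 47. resolve() creates local price = 100.
Step 2: inner() declares global price and adds 5: global price = 47 + 5 = 52.
Step 3: resolve() returns its local price = 100 (unaffected by inner).
Step 4: result = global price = 52

The answer is 52.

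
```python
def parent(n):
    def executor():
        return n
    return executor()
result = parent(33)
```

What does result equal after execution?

Step 1: parent(33) binds parameter n = 33.
Step 2: executor() looks up n in enclosing scope and finds the parameter n = 33.
Step 3: result = 33

The answer is 33.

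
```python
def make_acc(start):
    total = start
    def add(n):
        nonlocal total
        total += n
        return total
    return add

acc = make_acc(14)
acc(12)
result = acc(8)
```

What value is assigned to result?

Step 1: make_acc(14) creates closure with total = 14.
Step 2: First acc(12): total = 14 + 12 = 26.
Step 3: Second acc(8): total = 26 + 8 = 34. result = 34

The answer is 34.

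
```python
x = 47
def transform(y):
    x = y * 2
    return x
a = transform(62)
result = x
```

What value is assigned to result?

Step 1: Global x = 47.
Step 2: transform(62) creates local x = 62 * 2 = 124.
Step 3: Global x unchanged because no global keyword. result = 47

The answer is 47.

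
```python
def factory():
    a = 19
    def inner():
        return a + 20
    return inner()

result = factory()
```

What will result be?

Step 1: factory() defines a = 19.
Step 2: inner() reads a = 19 from enclosing scope, returns 19 + 20 = 39.
Step 3: result = 39

The answer is 39.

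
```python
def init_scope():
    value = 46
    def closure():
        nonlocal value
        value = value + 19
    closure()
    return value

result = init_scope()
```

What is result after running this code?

Step 1: init_scope() sets value = 46.
Step 2: closure() uses nonlocal to modify value in init_scope's scope: value = 46 + 19 = 65.
Step 3: init_scope() returns the modified value = 65

The answer is 65.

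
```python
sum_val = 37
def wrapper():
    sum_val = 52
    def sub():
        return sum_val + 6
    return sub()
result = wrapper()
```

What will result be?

Step 1: wrapper() shadows global sum_val with sum_val = 52.
Step 2: sub() finds sum_val = 52 in enclosing scope, computes 52 + 6 = 58.
Step 3: result = 58

The answer is 58.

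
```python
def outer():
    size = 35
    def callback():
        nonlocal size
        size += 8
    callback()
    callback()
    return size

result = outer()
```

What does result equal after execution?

Step 1: size starts at 35.
Step 2: callback() is called 2 times, each adding 8.
Step 3: size = 35 + 8 * 2 = 51

The answer is 51.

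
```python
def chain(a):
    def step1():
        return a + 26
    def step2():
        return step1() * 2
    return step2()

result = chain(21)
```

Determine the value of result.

Step 1: chain(21) captures a = 21.
Step 2: step2() calls step1() which returns 21 + 26 = 47.
Step 3: step2() returns 47 * 2 = 94

The answer is 94.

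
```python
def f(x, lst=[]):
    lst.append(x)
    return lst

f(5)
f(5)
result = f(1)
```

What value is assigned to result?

Step 1: Mutable default argument gotcha! The list [] is created once.
Step 2: Each call appends to the SAME list: [5], [5, 5], [5, 5, 1].
Step 3: result = [5, 5, 1]

The answer is [5, 5, 1].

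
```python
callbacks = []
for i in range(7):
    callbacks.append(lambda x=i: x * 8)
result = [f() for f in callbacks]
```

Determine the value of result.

Step 1: Default arg x=i captures i at each iteration.
Step 2: callbacks[k] has x defaulting to k, returns k * 8.
Step 3: result = [0, 8, 16, 24, 32, 40, 48]

The answer is [0, 8, 16, 24, 32, 40, 48].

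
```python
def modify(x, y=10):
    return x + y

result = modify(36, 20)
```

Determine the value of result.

Step 1: modify(36, 20) overrides default y with 20.
Step 2: Returns 36 + 20 = 56.
Step 3: result = 56

The answer is 56.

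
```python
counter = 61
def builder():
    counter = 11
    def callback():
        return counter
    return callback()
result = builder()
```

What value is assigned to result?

Step 1: counter = 61 globally, but builder() defines counter = 11 locally.
Step 2: callback() looks up counter. Not in local scope, so checks enclosing scope (builder) and finds counter = 11.
Step 3: result = 11

The answer is 11.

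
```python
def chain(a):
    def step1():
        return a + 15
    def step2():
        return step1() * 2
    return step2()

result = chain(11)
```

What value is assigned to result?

Step 1: chain(11) captures a = 11.
Step 2: step2() calls step1() which returns 11 + 15 = 26.
Step 3: step2() returns 26 * 2 = 52

The answer is 52.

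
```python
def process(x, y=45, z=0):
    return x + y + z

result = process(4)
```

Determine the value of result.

Step 1: process(4) uses defaults y = 45, z = 0.
Step 2: Returns 4 + 45 + 0 = 49.
Step 3: result = 49

The answer is 49.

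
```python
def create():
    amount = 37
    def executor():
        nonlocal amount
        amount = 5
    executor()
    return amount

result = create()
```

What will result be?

Step 1: create() sets amount = 37.
Step 2: executor() uses nonlocal to reassign amount = 5.
Step 3: result = 5

The answer is 5.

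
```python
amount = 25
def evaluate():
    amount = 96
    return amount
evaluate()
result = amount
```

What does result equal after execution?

Step 1: amount = 25 globally.
Step 2: evaluate() creates a LOCAL amount = 96 (no global keyword!).
Step 3: The global amount is unchanged. result = 25

The answer is 25.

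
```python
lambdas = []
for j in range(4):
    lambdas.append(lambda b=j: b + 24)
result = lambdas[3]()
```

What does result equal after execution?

Step 1: Default argument b=j captures j's value at definition time.
Step 2: lambdas[3] was defined when j = 3, so b defaults to 3.
Step 3: result = 3 + 24 = 27 (default arg fixes the late binding issue)

The answer is 27.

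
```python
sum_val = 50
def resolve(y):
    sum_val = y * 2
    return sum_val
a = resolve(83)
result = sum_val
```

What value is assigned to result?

Step 1: Global sum_val = 50.
Step 2: resolve(83) creates local sum_val = 83 * 2 = 166.
Step 3: Global sum_val unchanged because no global keyword. result = 50

The answer is 50.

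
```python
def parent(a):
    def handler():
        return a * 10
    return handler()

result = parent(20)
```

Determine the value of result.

Step 1: parent(20) binds parameter a = 20.
Step 2: handler() accesses a = 20 from enclosing scope.
Step 3: result = 20 * 10 = 200

The answer is 200.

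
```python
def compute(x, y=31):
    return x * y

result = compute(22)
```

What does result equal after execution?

Step 1: compute(22) uses default y = 31.
Step 2: Returns 22 * 31 = 682.
Step 3: result = 682

The answer is 682.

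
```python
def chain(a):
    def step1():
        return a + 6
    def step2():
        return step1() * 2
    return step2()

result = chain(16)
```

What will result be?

Step 1: chain(16) captures a = 16.
Step 2: step2() calls step1() which returns 16 + 6 = 22.
Step 3: step2() returns 22 * 2 = 44

The answer is 44.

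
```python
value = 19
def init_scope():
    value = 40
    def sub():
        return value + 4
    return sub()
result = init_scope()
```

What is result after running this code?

Step 1: init_scope() shadows global value with value = 40.
Step 2: sub() finds value = 40 in enclosing scope, computes 40 + 4 = 44.
Step 3: result = 44

The answer is 44.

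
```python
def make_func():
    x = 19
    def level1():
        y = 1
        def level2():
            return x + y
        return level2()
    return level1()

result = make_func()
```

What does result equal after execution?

Step 1: x = 19 in make_func. y = 1 in level1.
Step 2: level2() reads x = 19 and y = 1 from enclosing scopes.
Step 3: result = 19 + 1 = 20

The answer is 20.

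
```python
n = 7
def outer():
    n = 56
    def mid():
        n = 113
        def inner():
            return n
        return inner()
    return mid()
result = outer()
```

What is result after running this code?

Step 1: Three levels of shadowing: global 7, outer 56, mid 113.
Step 2: inner() finds n = 113 in enclosing mid() scope.
Step 3: result = 113

The answer is 113.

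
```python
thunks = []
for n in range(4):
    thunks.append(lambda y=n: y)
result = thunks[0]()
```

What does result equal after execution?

Step 1: Default argument y=n captures n's value at each iteration.
Step 2: thunks[0] captured y = 0 when n was 0.
Step 3: result = 0

The answer is 0.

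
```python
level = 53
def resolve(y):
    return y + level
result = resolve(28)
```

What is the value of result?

Step 1: level = 53 is defined globally.
Step 2: resolve(28) uses parameter y = 28 and looks up level from global scope = 53.
Step 3: result = 28 + 53 = 81

The answer is 81.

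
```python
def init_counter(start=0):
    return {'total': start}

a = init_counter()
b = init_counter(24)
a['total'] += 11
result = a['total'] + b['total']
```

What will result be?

Step 1: init_counter() returns a new dict each call (immutable default 0).
Step 2: a = {'total': 0}, b = {'total': 24}.
Step 3: a['total'] += 11 = 11. result = 11 + 24 = 35

The answer is 35.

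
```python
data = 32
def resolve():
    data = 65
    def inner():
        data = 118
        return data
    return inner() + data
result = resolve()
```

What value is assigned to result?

Step 1: resolve() has local data = 65. inner() has local data = 118.
Step 2: inner() returns its local data = 118.
Step 3: resolve() returns 118 + its own data (65) = 183

The answer is 183.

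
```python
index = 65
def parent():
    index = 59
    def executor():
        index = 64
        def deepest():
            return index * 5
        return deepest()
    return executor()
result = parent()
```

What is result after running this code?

Step 1: deepest() looks up index through LEGB: not local, finds index = 64 in enclosing executor().
Step 2: Returns 64 * 5 = 320.
Step 3: result = 320

The answer is 320.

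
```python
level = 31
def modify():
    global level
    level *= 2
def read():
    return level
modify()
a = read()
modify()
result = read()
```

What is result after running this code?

Step 1: level = 31.
Step 2: First modify(): level = 31 * 2 = 62.
Step 3: Second modify(): level = 62 * 2 = 124.
Step 4: read() returns 124

The answer is 124.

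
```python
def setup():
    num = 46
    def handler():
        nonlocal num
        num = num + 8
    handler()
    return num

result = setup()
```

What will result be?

Step 1: setup() sets num = 46.
Step 2: handler() uses nonlocal to modify num in setup's scope: num = 46 + 8 = 54.
Step 3: setup() returns the modified num = 54

The answer is 54.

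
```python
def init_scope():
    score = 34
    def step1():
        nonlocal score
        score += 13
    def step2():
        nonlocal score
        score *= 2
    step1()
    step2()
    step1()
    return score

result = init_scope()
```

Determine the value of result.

Step 1: score = 34.
Step 2: step1(): score = 34 + 13 = 47.
Step 3: step2(): score = 47 * 2 = 94.
Step 4: step1(): score = 94 + 13 = 107. result = 107

The answer is 107.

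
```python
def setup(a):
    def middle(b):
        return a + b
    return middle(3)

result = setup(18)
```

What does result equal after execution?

Step 1: setup(18) passes a = 18.
Step 2: middle(3) has b = 3, reads a = 18 from enclosing.
Step 3: result = 18 + 3 = 21

The answer is 21.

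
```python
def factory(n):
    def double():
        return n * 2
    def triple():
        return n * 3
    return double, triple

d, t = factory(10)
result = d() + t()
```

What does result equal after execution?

Step 1: Both closures capture the same n = 10.
Step 2: d() = 10 * 2 = 20, t() = 10 * 3 = 30.
Step 3: result = 20 + 30 = 50

The answer is 50.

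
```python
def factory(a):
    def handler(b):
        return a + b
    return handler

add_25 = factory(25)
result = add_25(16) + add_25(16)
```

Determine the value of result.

Step 1: add_25 captures a = 25.
Step 2: add_25(16) = 25 + 16 = 41, called twice.
Step 3: result = 41 + 41 = 82

The answer is 82.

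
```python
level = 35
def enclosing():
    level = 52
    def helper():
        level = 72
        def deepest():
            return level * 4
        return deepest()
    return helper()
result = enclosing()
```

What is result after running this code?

Step 1: deepest() looks up level through LEGB: not local, finds level = 72 in enclosing helper().
Step 2: Returns 72 * 4 = 288.
Step 3: result = 288

The answer is 288.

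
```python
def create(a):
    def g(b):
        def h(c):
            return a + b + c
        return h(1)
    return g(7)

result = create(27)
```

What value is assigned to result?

Step 1: a = 27, b = 7, c = 1 across three nested scopes.
Step 2: h() accesses all three via LEGB rule.
Step 3: result = 27 + 7 + 1 = 35

The answer is 35.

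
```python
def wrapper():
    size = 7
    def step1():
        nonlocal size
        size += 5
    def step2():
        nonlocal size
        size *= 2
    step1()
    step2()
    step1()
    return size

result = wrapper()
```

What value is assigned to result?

Step 1: size = 7.
Step 2: step1(): size = 7 + 5 = 12.
Step 3: step2(): size = 12 * 2 = 24.
Step 4: step1(): size = 24 + 5 = 29. result = 29

The answer is 29.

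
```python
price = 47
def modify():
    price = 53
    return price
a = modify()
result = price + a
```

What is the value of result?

Step 1: Global price = 47. modify() returns local price = 53.
Step 2: a = 53. Global price still = 47.
Step 3: result = 47 + 53 = 100

The answer is 100.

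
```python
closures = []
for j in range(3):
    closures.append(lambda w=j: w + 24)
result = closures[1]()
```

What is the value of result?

Step 1: Default argument w=j captures j's value at definition time.
Step 2: closures[1] was defined when j = 1, so w defaults to 1.
Step 3: result = 1 + 24 = 25 (default arg fixes the late binding issue)

The answer is 25.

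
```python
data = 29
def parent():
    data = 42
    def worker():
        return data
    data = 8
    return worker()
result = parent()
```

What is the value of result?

Step 1: parent() sets data = 42, then later data = 8.
Step 2: worker() is called after data is reassigned to 8. Closures capture variables by reference, not by value.
Step 3: result = 8

The answer is 8.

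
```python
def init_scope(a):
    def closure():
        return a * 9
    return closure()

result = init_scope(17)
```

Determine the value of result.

Step 1: init_scope(17) binds parameter a = 17.
Step 2: closure() accesses a = 17 from enclosing scope.
Step 3: result = 17 * 9 = 153

The answer is 153.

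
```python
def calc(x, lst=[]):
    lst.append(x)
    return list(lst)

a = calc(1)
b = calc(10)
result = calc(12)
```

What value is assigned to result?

Step 1: Default list is shared. list() creates copies for return values.
Step 2: Internal list grows: [1] -> [1, 10] -> [1, 10, 12].
Step 3: result = [1, 10, 12]

The answer is [1, 10, 12].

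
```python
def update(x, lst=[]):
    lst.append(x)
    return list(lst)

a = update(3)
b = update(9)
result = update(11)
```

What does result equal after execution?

Step 1: Default list is shared. list() creates copies for return values.
Step 2: Internal list grows: [3] -> [3, 9] -> [3, 9, 11].
Step 3: result = [3, 9, 11]

The answer is [3, 9, 11].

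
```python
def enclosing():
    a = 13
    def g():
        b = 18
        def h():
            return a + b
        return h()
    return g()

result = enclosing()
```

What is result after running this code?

Step 1: enclosing() defines a = 13. g() defines b = 18.
Step 2: h() accesses both from enclosing scopes: a = 13, b = 18.
Step 3: result = 13 + 18 = 31

The answer is 31.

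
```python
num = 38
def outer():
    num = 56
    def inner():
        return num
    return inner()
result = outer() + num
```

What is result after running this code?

Step 1: Global num = 38. outer() shadows with num = 56.
Step 2: inner() returns enclosing num = 56. outer() = 56.
Step 3: result = 56 + global num (38) = 94

The answer is 94.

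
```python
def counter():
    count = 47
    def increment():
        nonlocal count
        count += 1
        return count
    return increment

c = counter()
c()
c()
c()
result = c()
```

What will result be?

Step 1: counter() creates closure with count = 47.
Step 2: Each c() call increments count via nonlocal. After 4 calls: 47 + 4 = 51.
Step 3: result = 51

The answer is 51.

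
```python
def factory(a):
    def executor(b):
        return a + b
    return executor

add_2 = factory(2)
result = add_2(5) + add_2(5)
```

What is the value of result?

Step 1: add_2 captures a = 2.
Step 2: add_2(5) = 2 + 5 = 7, called twice.
Step 3: result = 7 + 7 = 14

The answer is 14.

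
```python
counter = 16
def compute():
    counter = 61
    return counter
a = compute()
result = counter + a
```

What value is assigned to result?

Step 1: Global counter = 16. compute() returns local counter = 61.
Step 2: a = 61. Global counter still = 16.
Step 3: result = 16 + 61 = 77

The answer is 77.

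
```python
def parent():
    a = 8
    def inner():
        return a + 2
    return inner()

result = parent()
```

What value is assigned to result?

Step 1: parent() defines a = 8.
Step 2: inner() reads a = 8 from enclosing scope, returns 8 + 2 = 10.
Step 3: result = 10

The answer is 10.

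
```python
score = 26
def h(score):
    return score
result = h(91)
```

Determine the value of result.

Step 1: Global score = 26.
Step 2: h(91) takes parameter score = 91, which shadows the global.
Step 3: result = 91

The answer is 91.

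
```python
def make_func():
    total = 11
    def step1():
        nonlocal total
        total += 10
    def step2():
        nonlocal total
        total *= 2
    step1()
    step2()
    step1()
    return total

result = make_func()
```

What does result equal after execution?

Step 1: total = 11.
Step 2: step1(): total = 11 + 10 = 21.
Step 3: step2(): total = 21 * 2 = 42.
Step 4: step1(): total = 42 + 10 = 52. result = 52

The answer is 52.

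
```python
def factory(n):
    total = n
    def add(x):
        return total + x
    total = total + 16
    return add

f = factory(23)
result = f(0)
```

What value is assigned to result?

Step 1: factory(23) sets total = 23, then total = 23 + 16 = 39.
Step 2: Closures capture by reference, so add sees total = 39.
Step 3: f(0) returns 39 + 0 = 39

The answer is 39.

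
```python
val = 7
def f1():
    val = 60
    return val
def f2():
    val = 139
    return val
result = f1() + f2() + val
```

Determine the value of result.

Step 1: Each function shadows global val with its own local.
Step 2: f1() returns 60, f2() returns 139.
Step 3: Global val = 7 is unchanged. result = 60 + 139 + 7 = 206

The answer is 206.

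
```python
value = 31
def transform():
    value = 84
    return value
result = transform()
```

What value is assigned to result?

Step 1: Global value = 31.
Step 2: transform() creates local value = 84, shadowing the global.
Step 3: Returns local value = 84. result = 84

The answer is 84.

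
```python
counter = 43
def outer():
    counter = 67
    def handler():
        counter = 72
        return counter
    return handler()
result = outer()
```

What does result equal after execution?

Step 1: Three scopes define counter: global (43), outer (67), handler (72).
Step 2: handler() has its own local counter = 72, which shadows both enclosing and global.
Step 3: result = 72 (local wins in LEGB)

The answer is 72.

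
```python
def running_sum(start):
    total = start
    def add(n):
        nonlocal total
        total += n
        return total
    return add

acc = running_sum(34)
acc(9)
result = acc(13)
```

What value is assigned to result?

Step 1: running_sum(34) creates closure with total = 34.
Step 2: First acc(9): total = 34 + 9 = 43.
Step 3: Second acc(13): total = 43 + 13 = 56. result = 56

The answer is 56.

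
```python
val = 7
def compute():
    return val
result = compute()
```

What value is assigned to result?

Step 1: val = 7 is defined in the global scope.
Step 2: compute() looks up val. No local val exists, so Python checks the global scope via LEGB rule and finds val = 7.
Step 3: result = 7

The answer is 7.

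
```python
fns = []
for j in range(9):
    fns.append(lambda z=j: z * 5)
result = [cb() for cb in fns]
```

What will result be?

Step 1: Default arg z=j captures j at each iteration.
Step 2: fns[k] has z defaulting to k, returns k * 5.
Step 3: result = [0, 5, 10, 15, 20, 25, 30, 35, 40]

The answer is [0, 5, 10, 15, 20, 25, 30, 35, 40].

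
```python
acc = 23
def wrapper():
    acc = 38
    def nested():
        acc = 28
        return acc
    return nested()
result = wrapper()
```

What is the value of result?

Step 1: Three scopes define acc: global (23), wrapper (38), nested (28).
Step 2: nested() has its own local acc = 28, which shadows both enclosing and global.
Step 3: result = 28 (local wins in LEGB)

The answer is 28.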